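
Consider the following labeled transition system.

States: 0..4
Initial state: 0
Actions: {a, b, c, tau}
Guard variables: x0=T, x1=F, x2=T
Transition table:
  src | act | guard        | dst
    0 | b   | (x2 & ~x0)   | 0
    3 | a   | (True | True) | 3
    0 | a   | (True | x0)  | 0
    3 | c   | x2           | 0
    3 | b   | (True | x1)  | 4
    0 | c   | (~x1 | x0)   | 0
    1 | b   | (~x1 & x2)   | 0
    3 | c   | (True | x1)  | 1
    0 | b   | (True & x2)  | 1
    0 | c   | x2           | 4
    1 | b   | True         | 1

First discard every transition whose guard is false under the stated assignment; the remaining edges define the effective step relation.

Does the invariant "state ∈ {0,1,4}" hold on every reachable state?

Allowed set {0,1,4}
Reachable = {0,1,4}
  0: ok
  1: ok
  4: ok

Answer: INVARIANT HOLDS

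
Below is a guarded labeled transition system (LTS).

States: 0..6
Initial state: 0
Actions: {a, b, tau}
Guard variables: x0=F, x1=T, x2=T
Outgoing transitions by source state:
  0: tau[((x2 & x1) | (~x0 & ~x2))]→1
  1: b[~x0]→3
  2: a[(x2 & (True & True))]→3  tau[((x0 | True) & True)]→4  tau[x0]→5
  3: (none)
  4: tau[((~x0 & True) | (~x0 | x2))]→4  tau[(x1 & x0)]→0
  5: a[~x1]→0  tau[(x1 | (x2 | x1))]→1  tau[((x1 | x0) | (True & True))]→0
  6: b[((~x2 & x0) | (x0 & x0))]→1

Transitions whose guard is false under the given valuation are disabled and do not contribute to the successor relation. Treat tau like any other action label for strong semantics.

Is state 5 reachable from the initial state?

Answer: UNREACHABLE

Trace:
Guard filter leaves 7 enabled edge(s).
depth 0: {0}
depth 1: {1}  total {0,1}
depth 2: {3}  total {0,1,3}
Reach set: {0,1,3}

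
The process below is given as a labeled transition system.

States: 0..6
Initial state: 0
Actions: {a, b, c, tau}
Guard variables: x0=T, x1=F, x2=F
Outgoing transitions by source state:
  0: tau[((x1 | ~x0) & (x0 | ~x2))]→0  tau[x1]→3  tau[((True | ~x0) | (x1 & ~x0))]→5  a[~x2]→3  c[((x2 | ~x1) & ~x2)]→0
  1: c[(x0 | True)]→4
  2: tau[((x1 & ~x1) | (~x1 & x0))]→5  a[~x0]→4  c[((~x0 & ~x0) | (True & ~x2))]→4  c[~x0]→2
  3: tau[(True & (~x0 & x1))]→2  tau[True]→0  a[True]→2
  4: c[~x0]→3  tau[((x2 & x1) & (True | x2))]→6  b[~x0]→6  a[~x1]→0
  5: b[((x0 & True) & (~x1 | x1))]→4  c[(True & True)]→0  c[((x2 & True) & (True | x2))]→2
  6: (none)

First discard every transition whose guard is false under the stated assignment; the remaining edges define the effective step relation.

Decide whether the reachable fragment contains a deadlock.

R = {0,2,3,4,5}
  0: a→3  c→0  tau→5  [deg 3]
  2: c→4  tau→5  [deg 2]
  3: a→2  tau→0  [deg 2]
  4: a→0  [deg 1]
  5: b→4  c→0  [deg 2]

Answer: DEADLOCK-FREE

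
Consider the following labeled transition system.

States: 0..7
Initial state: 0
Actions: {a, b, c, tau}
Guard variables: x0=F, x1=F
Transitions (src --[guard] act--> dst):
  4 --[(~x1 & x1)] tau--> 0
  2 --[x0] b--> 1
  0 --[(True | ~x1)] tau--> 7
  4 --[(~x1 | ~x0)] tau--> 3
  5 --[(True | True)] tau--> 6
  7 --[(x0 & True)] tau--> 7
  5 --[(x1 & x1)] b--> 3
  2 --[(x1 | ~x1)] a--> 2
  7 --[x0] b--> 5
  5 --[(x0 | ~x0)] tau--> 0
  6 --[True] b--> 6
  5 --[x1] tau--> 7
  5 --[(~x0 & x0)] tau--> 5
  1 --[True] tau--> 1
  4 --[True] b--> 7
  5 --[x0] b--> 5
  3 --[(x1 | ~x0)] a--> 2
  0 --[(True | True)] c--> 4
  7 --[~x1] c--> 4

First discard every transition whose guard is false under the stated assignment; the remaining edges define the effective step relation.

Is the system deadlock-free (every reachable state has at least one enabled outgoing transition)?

Answer: DEADLOCK-FREE

Trace:
R = {0,2,3,4,7}
  0: c→4  tau→7  [2 out]
  2: a→2  [1 out]
  3: a→2  [1 out]
  4: b→7  tau→3  [2 out]
  7: c→4  [1 out]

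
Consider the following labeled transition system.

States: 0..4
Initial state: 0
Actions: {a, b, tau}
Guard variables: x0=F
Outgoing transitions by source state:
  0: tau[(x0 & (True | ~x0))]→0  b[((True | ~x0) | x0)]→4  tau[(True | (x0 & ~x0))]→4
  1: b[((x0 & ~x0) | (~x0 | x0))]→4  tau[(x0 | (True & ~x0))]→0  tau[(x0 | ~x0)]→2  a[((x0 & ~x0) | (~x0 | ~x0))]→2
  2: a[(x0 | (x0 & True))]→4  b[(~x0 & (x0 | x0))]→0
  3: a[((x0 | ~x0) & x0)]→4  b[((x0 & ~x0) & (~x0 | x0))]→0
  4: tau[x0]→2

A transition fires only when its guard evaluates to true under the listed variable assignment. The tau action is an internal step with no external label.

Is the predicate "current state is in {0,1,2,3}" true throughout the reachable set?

Answer: INVARIANT VIOLATED at state 4

Trace:
Safe = {0,1,2,3}
R = {0,4}
  0: ok
  4: ✗ unsafe
witness against invariant: b → 4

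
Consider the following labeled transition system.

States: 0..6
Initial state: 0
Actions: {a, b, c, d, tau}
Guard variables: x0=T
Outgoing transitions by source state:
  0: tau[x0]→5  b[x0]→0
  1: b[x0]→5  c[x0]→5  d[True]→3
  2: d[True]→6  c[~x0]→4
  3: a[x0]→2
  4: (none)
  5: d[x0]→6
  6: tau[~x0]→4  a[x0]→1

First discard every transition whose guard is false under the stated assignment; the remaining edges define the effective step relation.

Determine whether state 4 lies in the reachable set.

Answer: UNREACHABLE

Analysis:
After dropping false guards: 9 live edges.
L0 = {0}
L1 = {5}  now seen {0,5}
L2 = {6}  now seen {0,5,6}
L3 = {1}  now seen {0,1,5,6}
L4 = {3}  now seen {0,1,3,5,6}
L5 = {2}  now seen {0,1,2,3,5,6}
Reachable = {0,1,2,3,5,6}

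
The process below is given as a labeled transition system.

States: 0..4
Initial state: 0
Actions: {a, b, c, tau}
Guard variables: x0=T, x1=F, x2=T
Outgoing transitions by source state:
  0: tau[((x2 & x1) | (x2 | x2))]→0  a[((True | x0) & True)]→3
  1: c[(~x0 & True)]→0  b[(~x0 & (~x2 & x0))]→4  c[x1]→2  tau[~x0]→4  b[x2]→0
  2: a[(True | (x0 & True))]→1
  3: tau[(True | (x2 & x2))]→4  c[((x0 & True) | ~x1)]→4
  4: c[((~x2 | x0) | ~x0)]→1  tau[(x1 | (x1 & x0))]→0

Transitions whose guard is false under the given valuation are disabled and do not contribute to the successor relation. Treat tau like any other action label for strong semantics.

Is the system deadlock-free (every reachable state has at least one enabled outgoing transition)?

Answer: DEADLOCK-FREE

Working:
Reach set: {0,1,3,4}
  0: a→3  tau→0  [2 exit(s)]
  1: b→0  [1 exit(s)]
  3: c→4  tau→4  [2 exit(s)]
  4: c→1  [1 exit(s)]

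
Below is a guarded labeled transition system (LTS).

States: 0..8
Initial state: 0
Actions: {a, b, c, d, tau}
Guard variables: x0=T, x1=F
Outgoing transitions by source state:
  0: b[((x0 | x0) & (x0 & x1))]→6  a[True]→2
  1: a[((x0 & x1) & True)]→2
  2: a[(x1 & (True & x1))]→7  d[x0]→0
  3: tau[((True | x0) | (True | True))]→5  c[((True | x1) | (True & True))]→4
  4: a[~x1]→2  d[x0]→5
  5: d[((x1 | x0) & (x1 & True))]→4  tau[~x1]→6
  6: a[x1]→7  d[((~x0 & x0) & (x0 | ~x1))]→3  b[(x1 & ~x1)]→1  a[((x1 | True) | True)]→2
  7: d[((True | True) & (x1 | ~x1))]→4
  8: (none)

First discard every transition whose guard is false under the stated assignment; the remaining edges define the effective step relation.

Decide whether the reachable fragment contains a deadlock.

R = {0,2}
  0: a→2  [1 out]
  2: d→0  [1 out]

Answer: DEADLOCK-FREE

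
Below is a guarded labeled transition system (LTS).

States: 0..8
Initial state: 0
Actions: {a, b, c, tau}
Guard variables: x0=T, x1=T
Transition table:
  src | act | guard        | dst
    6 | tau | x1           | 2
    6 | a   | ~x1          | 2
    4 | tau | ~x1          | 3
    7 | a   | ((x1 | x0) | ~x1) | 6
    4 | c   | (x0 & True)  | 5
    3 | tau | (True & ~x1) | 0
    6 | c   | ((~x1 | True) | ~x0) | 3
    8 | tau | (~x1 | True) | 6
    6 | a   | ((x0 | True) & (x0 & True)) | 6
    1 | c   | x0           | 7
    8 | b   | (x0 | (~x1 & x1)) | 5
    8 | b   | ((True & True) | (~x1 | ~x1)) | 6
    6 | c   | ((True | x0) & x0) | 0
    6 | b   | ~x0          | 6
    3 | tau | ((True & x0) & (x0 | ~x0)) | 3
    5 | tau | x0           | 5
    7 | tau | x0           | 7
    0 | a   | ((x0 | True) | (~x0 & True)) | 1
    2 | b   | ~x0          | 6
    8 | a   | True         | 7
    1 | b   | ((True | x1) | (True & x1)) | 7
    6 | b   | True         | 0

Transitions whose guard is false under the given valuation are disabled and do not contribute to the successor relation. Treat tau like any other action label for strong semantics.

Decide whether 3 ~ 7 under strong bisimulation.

Compute ~ classes (split until stable):
  P[0] = {{0,1,2,3,4,5,6,7,8}}
  P[1] = {{0},{1},{2},{3,5},{4},{6},{7},{8}}
Fixed point at round 2; 8 class(es).
[3]={3,5}  [7]={7}

Answer: NOT BISIMILAR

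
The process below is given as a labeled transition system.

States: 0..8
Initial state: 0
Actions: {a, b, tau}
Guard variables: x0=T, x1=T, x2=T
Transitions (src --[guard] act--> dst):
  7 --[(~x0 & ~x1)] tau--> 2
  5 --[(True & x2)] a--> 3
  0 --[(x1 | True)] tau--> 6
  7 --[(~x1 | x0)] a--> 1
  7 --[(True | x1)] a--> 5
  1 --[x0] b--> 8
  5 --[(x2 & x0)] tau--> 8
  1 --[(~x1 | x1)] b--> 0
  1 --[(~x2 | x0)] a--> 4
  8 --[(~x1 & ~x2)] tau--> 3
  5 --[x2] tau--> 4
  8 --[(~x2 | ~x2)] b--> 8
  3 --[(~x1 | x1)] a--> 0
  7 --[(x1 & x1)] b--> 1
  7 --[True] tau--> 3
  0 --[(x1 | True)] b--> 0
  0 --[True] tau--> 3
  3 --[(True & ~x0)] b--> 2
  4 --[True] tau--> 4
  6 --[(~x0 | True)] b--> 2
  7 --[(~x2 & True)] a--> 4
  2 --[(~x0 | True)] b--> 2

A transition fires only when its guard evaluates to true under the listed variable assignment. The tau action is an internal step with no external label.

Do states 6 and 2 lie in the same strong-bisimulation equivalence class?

Answer: BISIMILAR

Working:
Refine partition for ~:
  π0 = {{0,1,2,3,4,5,6,7,8}}
  π1 = {{0},{1},{2,6},{3},{4},{5},{7},{8}}
8 equivalence class(es) (converged in 2)
[6]={2,6}  [2]={2,6}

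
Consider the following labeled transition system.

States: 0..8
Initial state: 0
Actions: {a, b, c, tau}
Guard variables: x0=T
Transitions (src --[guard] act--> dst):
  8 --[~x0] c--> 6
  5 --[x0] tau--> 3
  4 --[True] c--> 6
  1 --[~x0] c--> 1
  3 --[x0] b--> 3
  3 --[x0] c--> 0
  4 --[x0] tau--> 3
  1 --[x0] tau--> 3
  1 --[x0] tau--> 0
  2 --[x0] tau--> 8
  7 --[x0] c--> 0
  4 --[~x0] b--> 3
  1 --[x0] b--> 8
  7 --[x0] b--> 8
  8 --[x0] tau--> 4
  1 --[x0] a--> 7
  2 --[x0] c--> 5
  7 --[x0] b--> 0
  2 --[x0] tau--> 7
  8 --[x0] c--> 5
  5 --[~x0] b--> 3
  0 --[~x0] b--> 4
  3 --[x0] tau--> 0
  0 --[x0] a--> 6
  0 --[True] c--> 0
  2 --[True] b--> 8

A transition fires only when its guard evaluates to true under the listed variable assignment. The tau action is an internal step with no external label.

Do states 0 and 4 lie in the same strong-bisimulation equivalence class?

Answer: NOT BISIMILAR

Working:
Compute ~ classes (split until stable):
  P[0] = {{0,1,2,3,4,5,6,7,8}}
  P[1] = {{0},{1},{2,3},{4,8},{5},{6},{7}}
  P[2] = {{0},{1},{2},{3},{4},{5},{6},{7},{8}}
9 equivalence class(es) (converged in 3)
0∈{0}, 4∈{4}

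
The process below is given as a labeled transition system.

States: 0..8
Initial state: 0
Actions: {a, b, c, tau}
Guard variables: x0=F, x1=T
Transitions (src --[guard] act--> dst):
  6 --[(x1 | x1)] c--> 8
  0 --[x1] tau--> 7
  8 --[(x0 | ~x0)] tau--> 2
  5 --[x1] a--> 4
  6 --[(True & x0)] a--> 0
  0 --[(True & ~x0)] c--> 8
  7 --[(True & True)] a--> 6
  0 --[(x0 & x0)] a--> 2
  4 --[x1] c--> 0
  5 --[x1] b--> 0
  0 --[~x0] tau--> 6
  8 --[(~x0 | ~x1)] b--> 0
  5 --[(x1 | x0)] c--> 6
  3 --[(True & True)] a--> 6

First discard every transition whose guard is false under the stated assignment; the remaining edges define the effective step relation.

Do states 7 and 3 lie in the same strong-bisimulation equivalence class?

Bisimulation quotient by refinement:
  π0 = {{0,1,2,3,4,5,6,7,8}}
  π1 = {{0},{1,2},{3,7},{4,6},{5},{8}}
  π2 = {{0},{1,2},{3,7},{4},{5},{6},{8}}
7 equivalence class(es) (converged in 3)
[7]={3,7}  [3]={3,7}

Answer: BISIMILAR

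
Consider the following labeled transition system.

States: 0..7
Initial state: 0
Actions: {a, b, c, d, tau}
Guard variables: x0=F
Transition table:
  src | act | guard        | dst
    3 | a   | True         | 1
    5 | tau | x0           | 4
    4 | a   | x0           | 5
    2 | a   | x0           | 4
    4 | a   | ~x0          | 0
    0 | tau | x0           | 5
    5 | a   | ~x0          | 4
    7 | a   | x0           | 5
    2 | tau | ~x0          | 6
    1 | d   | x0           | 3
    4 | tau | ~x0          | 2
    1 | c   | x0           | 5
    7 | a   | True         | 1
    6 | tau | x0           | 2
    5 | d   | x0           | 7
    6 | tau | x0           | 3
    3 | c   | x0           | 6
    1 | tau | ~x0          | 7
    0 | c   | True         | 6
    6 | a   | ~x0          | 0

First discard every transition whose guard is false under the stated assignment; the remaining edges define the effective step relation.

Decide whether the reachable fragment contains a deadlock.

Answer: DEADLOCK-FREE

Analysis:
R = {0,6}
  0: c→6  [deg 1]
  6: a→0  [deg 1]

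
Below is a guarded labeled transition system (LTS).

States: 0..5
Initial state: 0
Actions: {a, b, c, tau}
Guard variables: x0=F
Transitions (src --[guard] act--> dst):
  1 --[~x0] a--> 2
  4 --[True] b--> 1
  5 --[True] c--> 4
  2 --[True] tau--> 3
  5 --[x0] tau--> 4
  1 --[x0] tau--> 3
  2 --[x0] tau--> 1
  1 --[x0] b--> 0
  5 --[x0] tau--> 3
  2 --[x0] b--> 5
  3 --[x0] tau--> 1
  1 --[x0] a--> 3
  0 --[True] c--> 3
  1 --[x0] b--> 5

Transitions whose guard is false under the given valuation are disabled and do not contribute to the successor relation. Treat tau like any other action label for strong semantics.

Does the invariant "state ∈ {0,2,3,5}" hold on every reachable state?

Answer: INVARIANT HOLDS

Trace:
Safe = {0,2,3,5}
Reachable = {0,3}
  0: ✓
  3: ✓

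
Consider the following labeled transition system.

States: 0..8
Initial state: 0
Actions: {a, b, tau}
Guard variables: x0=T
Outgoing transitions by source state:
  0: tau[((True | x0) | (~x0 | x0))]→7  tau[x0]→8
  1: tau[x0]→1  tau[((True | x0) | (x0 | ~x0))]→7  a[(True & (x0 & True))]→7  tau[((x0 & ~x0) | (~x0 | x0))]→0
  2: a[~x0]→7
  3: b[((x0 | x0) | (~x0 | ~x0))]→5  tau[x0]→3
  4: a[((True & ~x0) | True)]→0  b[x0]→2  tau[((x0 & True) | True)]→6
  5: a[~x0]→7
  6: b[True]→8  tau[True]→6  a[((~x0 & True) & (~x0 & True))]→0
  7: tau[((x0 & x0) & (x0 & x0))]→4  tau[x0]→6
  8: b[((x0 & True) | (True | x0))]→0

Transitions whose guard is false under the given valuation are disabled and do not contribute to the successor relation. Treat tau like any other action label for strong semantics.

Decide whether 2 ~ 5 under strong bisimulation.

Answer: BISIMILAR

Trace:
Compute ~ classes (split until stable):
  P[0] = {{0,1,2,3,4,5,6,7,8}}
  P[1] = {{0,7},{1},{2,5},{3,6},{4},{8}}
  P[2] = {{0},{1},{2,5},{3},{4},{6},{7},{8}}
8 equivalence class(es) (converged in 3)
class of 2: {2,5}; class of 5: {2,5}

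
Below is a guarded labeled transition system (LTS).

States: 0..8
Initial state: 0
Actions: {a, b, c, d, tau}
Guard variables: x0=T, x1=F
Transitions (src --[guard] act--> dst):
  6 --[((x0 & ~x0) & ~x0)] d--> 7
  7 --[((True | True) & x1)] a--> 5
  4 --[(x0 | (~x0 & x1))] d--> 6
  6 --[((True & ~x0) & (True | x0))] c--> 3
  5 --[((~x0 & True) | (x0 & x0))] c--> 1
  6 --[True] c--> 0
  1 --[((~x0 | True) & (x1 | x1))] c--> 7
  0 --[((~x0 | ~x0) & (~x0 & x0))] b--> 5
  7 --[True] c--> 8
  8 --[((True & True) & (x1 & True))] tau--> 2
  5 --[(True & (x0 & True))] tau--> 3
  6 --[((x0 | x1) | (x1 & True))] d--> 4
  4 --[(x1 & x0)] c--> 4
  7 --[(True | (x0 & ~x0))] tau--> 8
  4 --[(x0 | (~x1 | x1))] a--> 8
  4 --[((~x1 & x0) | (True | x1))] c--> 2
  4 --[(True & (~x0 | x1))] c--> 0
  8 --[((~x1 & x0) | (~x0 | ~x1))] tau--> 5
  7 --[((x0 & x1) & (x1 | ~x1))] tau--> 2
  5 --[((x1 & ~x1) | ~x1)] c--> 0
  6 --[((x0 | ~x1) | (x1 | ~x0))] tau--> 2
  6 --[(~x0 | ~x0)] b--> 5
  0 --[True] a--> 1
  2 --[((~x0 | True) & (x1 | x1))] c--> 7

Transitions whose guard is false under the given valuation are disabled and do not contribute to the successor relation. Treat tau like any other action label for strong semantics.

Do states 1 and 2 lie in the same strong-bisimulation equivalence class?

Bisimulation quotient by refinement:
  π0 = {{0,1,2,3,4,5,6,7,8}}
  π1 = {{0},{1,2,3},{4},{5,7},{6},{8}}
  π2 = {{0},{1,2,3},{4},{5},{6},{7},{8}}
7 equivalence class(es) (converged in 3)
[1]={1,2,3}  [2]={1,2,3}

Answer: BISIMILAR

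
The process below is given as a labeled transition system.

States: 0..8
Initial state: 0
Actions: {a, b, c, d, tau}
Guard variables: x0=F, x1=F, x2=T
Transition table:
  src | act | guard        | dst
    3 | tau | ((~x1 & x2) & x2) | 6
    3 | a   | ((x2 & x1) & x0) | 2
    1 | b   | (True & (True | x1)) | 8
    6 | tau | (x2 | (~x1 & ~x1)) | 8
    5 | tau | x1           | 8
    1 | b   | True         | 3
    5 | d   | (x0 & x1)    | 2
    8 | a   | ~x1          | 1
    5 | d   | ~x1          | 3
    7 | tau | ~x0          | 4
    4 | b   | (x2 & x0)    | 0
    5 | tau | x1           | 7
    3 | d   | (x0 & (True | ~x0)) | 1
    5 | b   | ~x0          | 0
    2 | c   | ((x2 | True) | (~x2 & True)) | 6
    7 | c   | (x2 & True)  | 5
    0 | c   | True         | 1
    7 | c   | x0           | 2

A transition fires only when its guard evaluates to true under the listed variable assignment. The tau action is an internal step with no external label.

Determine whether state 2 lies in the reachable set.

11 transition(s) survive guard evaluation.
Layer 0: {0}
Layer 1: {1}  total {0,1}
Layer 2: {3,8}  total {0,1,3,8}
Layer 3: {6}  total {0,1,3,6,8}
R = {0,1,3,6,8}

Answer: UNREACHABLE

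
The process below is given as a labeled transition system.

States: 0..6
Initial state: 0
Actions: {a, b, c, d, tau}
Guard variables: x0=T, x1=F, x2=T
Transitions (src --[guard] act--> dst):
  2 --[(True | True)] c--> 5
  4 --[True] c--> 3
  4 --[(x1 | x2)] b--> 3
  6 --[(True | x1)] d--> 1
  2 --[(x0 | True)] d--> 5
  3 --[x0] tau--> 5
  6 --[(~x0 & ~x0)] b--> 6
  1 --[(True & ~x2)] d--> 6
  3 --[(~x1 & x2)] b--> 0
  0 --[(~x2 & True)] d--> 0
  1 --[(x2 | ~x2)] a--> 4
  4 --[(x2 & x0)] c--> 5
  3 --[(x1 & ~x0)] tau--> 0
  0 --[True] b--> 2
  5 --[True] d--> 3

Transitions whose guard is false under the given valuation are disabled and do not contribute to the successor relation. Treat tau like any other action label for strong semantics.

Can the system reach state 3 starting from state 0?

Answer: REACHABLE

Working:
After dropping false guards: 11 live edges.
L0 = {0}
L1 = {2}  now seen {0,2}
L2 = {5}  now seen {0,2,5}
L3 = {3}  now seen {0,2,3,5}
Reach set: {0,2,3,5}
Path to 3: b·c·d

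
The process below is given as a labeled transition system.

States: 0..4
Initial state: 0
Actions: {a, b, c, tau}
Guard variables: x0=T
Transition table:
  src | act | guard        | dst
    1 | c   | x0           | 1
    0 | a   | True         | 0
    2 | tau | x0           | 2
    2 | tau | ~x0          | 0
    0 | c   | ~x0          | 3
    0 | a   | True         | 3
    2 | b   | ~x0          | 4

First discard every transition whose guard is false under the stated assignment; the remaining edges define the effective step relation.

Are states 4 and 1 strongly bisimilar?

Bisimulation quotient by refinement:
  P[0] = {{0,1,2,3,4}}
  P[1] = {{0},{1},{2},{3,4}}
Fixed point at round 2; 4 class(es).
[4]={3,4}  [1]={1}

Answer: NOT BISIMILAR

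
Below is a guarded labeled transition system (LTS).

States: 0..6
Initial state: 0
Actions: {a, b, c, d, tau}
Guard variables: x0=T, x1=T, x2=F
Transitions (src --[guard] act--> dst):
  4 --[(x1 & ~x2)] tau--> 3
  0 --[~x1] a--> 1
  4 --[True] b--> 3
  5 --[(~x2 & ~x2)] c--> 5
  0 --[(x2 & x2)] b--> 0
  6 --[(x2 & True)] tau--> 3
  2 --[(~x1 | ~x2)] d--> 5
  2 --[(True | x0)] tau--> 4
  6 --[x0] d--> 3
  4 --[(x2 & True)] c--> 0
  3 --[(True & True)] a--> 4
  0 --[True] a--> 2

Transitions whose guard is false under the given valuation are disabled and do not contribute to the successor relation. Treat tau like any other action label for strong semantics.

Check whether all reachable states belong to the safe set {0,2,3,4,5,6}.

Allowed set {0,2,3,4,5,6}
Reachable = {0,2,3,4,5}
  0: ✓
  2: ✓
  3: ✓
  4: ✓
  5: ✓

Answer: INVARIANT HOLDS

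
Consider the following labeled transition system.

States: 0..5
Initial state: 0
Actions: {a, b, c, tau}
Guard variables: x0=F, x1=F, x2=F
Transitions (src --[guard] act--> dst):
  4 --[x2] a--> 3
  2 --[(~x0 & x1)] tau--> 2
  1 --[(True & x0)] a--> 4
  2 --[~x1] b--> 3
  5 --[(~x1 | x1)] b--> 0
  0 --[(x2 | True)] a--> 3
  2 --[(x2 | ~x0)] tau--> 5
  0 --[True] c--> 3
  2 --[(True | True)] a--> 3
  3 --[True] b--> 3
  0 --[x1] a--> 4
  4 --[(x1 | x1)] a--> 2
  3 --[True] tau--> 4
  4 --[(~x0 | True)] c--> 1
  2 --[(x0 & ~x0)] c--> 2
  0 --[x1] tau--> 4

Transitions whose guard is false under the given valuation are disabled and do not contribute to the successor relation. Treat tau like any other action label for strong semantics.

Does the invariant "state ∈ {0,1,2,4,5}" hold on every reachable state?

Answer: INVARIANT VIOLATED at state 3

Working:
Allowed set {0,1,2,4,5}
Reach set: {0,1,3,4}
  0: ✓
  1: ✓
  3: ✗ unsafe
  4: ✓
reach 3 via a — violates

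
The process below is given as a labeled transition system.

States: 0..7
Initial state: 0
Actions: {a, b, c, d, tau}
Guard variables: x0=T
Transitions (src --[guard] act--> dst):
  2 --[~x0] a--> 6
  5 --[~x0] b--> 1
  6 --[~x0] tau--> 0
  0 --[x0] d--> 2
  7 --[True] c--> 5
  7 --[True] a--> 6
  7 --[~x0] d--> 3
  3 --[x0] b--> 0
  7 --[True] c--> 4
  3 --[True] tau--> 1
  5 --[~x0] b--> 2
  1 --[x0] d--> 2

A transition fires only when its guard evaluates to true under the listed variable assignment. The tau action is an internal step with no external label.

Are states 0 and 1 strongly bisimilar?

Refine partition for ~:
  P[0] = {{0,1,2,3,4,5,6,7}}
  P[1] = {{0,1},{2,4,5,6},{3},{7}}
4 equivalence class(es) (converged in 2)
class of 0: {0,1}; class of 1: {0,1}

Answer: BISIMILAR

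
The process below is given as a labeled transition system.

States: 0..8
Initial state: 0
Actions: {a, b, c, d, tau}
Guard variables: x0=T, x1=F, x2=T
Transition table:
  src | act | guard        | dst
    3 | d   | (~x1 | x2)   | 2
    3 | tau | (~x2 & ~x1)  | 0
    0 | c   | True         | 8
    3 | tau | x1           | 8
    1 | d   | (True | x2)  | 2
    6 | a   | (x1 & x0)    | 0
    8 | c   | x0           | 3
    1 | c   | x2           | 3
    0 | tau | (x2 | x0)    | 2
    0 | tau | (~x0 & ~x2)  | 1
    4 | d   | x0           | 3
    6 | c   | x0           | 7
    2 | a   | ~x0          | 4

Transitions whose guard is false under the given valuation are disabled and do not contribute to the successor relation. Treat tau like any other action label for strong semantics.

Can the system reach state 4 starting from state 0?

Answer: UNREACHABLE

Working:
8 transition(s) survive guard evaluation.
depth 0: {0}
depth 1: {2,8}  now seen {0,2,8}
depth 2: {3}  now seen {0,2,3,8}
Reach set: {0,2,3,8}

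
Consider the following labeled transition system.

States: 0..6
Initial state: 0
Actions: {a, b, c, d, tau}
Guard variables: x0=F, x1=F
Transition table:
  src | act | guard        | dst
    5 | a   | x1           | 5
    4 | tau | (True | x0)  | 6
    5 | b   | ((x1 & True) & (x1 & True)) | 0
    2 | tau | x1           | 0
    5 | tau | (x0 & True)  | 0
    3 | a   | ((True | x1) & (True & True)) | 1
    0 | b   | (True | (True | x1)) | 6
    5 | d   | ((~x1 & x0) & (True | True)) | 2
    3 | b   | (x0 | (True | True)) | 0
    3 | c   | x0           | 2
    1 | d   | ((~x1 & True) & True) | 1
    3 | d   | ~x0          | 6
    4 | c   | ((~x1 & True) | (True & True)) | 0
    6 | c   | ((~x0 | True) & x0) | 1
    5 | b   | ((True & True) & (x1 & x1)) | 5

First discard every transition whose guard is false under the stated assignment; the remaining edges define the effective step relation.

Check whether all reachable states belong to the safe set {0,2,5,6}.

Answer: INVARIANT HOLDS

Working:
Safe = {0,2,5,6}
Reachable = {0,6}
  0: safe
  6: safe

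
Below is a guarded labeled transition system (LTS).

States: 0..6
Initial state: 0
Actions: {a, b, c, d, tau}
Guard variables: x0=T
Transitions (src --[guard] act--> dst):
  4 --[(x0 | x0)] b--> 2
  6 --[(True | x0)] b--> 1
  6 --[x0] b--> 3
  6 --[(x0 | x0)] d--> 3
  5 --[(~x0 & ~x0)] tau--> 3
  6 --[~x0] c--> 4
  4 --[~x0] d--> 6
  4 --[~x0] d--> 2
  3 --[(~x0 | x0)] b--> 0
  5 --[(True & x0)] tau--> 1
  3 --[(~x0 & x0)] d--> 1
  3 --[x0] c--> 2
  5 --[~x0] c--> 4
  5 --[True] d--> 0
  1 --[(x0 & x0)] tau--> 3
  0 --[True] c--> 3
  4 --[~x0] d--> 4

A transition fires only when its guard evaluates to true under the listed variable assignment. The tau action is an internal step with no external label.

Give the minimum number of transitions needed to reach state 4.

Answer: UNREACHABLE

Trace:
Breadth-first toward 4:
  depth 0: {0}
  depth 1: {3}
  depth 2: {2}
4 never appears.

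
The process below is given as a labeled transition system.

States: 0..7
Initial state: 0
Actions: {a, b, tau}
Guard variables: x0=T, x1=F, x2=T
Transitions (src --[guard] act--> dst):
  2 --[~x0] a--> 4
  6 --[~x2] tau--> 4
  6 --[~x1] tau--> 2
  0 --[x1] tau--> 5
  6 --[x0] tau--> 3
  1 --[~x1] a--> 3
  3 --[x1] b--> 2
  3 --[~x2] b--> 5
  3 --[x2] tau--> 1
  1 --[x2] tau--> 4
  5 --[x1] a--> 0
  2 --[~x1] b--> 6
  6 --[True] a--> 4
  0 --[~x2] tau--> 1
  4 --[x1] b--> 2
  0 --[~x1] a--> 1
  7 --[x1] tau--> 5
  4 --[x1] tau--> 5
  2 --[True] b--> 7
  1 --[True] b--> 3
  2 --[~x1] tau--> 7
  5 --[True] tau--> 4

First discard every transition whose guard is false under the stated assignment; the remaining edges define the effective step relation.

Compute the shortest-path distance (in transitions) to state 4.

Breadth-first toward 4:
  depth 0: {0}
  depth 1: {1}
  depth 2: {3,4}
4 enters at depth 2; path a·tau

Answer: 2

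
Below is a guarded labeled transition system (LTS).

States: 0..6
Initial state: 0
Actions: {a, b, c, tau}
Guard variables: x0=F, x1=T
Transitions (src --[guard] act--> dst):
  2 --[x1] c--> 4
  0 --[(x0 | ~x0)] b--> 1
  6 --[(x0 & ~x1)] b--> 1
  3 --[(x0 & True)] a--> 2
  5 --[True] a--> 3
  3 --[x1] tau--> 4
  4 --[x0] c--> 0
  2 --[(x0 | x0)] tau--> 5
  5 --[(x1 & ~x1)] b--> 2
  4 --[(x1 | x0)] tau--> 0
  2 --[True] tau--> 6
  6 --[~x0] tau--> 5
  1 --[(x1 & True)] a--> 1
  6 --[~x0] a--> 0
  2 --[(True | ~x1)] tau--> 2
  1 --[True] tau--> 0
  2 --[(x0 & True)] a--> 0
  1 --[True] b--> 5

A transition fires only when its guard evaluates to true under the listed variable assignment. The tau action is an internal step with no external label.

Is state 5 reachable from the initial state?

Guard filter leaves 12 enabled edge(s).
Layer 0: {0}
Layer 1: {1}  now seen {0,1}
Layer 2: {5}  now seen {0,1,5}
Layer 3: {3}  now seen {0,1,3,5}
Layer 4: {4}  now seen {0,1,3,4,5}
Reachable = {0,1,3,4,5}
Path to 5: b·b

Answer: REACHABLE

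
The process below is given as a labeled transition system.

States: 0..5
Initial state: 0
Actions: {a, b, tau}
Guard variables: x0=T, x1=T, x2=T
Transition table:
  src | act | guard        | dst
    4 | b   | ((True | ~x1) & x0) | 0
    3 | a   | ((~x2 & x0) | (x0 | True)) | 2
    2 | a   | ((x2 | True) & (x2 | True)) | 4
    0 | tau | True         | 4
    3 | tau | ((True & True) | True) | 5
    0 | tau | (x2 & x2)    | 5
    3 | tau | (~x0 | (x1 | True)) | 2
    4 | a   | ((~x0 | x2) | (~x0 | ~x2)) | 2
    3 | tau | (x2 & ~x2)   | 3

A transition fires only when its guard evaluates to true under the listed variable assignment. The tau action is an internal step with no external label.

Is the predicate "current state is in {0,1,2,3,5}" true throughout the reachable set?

Safe = {0,1,2,3,5}
Reachable = {0,2,4,5}
  0: safe
  2: safe
  4: outside
  5: safe
witness against invariant: tau → 4

Answer: INVARIANT VIOLATED at state 4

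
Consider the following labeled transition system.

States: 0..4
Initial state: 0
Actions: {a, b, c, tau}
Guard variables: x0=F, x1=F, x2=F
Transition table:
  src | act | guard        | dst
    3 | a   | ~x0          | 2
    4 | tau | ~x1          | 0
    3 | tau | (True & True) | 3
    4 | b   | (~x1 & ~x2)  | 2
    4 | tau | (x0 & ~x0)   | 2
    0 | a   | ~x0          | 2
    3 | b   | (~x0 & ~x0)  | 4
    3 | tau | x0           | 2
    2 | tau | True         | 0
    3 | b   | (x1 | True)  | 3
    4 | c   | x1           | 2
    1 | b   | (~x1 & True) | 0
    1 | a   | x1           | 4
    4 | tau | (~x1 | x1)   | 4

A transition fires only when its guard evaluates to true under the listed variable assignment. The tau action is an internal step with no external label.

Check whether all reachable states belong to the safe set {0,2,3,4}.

Allowed set {0,2,3,4}
R = {0,2}
  0: ✓
  2: ✓

Answer: INVARIANT HOLDS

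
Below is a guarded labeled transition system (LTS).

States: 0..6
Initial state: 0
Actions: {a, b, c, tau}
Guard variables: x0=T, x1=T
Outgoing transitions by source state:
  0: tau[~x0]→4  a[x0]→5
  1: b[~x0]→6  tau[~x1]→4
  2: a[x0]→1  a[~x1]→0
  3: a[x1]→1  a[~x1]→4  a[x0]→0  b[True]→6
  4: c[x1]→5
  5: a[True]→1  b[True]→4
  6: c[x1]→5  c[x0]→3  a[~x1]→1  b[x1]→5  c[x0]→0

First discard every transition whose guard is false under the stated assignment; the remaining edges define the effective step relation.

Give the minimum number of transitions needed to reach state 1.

Answer: 2

Working:
Layered search for 1:
  depth 0: {0}
  depth 1: {5}
  depth 2: {1,4}
first hit 1 at d=2 via a·a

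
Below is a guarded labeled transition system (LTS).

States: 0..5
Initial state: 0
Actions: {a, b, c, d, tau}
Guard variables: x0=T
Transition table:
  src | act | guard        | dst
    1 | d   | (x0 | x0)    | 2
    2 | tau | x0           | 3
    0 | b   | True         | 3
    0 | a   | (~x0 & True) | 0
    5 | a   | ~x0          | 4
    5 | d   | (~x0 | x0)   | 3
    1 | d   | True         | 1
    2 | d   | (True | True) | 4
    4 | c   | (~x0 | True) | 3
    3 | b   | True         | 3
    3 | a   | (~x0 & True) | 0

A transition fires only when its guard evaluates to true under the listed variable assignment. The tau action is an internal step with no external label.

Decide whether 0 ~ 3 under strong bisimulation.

Compute ~ classes (split until stable):
  P[0] = {{0,1,2,3,4,5}}
  P[1] = {{0,3},{1,5},{2},{4}}
  P[2] = {{0,3},{1},{2},{4},{5}}
stable after 3 split(s): 5 block(s)
class of 0: {0,3}; class of 3: {0,3}

Answer: BISIMILAR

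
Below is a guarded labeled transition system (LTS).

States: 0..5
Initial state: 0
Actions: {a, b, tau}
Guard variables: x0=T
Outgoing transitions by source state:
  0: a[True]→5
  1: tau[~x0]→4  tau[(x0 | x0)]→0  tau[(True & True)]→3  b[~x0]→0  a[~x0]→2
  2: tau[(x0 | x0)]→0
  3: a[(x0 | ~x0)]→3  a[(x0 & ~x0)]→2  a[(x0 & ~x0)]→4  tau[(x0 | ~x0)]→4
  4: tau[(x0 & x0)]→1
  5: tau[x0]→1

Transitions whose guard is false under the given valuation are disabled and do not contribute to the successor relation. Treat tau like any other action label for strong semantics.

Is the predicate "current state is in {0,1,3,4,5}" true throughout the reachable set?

Inv-set: {0,1,3,4,5}
Reach set: {0,1,3,4,5}
  0: ✓
  1: ✓
  3: ✓
  4: ✓
  5: ✓

Answer: INVARIANT HOLDS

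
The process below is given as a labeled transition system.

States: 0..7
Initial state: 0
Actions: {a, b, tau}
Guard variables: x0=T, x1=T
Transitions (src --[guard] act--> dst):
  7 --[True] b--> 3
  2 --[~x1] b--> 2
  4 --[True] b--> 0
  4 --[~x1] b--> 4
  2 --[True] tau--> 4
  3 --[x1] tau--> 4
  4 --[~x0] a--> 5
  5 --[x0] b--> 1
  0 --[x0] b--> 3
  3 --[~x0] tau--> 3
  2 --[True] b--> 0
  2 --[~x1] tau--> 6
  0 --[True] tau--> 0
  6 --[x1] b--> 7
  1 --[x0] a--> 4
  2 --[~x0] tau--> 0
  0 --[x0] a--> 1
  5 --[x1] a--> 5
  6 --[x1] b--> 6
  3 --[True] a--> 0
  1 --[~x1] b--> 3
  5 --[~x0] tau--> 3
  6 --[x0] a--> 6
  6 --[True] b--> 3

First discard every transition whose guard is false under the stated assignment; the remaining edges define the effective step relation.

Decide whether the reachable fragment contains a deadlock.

Reach set: {0,1,3,4}
  0: a→1  b→3  tau→0  [3 exit(s)]
  1: a→4  [1 exit(s)]
  3: a→0  tau→4  [2 exit(s)]
  4: b→0  [1 exit(s)]

Answer: DEADLOCK-FREE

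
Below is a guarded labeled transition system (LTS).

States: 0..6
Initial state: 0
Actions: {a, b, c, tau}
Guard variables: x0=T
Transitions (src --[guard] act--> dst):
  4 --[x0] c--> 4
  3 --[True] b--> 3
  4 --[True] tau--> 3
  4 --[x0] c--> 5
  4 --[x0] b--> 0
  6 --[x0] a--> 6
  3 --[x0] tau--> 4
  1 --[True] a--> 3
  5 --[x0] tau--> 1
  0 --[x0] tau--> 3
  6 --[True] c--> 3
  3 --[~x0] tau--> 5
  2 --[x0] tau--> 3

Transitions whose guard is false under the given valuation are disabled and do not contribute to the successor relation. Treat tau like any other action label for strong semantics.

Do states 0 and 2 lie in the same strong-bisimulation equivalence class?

Refine partition for ~:
  π0 = {{0,1,2,3,4,5,6}}
  π1 = {{0,2,5},{1},{3},{4},{6}}
  π2 = {{0,2},{1},{3},{4},{5},{6}}
Fixed point at round 3; 6 class(es).
0∈{0,2}, 2∈{0,2}

Answer: BISIMILAR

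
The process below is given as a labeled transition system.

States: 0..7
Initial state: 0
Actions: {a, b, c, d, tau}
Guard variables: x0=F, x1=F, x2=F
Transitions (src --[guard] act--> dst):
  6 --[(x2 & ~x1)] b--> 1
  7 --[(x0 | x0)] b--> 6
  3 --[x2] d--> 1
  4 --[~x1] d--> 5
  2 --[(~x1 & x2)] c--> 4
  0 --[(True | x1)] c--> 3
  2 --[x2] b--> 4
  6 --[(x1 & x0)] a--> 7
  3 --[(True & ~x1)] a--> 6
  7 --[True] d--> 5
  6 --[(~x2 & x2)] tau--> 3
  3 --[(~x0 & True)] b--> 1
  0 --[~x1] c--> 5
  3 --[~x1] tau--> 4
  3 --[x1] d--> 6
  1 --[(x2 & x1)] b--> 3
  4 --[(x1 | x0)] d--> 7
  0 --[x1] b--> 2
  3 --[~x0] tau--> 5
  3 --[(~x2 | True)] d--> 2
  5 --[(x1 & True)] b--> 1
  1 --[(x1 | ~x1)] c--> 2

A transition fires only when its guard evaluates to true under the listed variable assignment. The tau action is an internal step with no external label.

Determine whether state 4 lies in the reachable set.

10 transition(s) survive guard evaluation.
Layer 0: {0}
Layer 1: {3,5}  cumulative {0,3,5}
Layer 2: {1,2,4,6}  cumulative {0,1,2,3,4,5,6}
Reachable = {0,1,2,3,4,5,6}
Path to 4: c·tau

Answer: REACHABLE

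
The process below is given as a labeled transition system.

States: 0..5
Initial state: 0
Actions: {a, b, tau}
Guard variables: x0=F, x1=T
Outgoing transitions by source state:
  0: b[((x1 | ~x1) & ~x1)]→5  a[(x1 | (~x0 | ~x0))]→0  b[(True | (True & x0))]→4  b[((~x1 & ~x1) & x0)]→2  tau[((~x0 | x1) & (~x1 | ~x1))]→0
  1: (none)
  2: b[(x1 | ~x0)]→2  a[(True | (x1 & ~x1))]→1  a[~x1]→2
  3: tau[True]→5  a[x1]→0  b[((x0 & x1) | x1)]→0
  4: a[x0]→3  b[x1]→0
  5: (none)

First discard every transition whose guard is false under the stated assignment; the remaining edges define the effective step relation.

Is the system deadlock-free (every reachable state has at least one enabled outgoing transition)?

R = {0,4}
  0: a→0  b→4  [2 exit(s)]
  4: b→0  [1 exit(s)]

Answer: DEADLOCK-FREE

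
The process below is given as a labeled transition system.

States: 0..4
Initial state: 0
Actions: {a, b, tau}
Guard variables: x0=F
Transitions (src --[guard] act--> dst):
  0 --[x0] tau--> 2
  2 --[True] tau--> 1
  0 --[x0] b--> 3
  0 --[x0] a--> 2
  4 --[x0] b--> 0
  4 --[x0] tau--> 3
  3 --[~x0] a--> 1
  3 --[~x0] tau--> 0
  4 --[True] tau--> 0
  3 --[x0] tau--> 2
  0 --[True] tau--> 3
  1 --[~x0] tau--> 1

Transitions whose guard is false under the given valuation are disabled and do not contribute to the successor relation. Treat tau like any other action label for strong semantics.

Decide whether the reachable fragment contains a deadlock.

Answer: DEADLOCK-FREE

Working:
Reachable = {0,1,3}
  0: tau→3  [1 out]
  1: tau→1  [1 out]
  3: a→1  tau→0  [2 out]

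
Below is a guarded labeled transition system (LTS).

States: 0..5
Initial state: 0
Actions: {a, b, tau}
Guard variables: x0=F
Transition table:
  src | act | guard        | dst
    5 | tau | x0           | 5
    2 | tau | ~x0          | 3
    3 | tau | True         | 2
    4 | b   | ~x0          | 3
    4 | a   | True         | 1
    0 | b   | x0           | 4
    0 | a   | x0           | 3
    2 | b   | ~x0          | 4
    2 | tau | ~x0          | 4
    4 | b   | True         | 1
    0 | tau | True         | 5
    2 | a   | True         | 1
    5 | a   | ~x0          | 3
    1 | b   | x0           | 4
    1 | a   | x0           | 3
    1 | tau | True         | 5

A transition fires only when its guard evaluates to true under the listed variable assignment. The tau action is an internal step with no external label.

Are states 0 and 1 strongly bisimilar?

Compute ~ classes (split until stable):
  π0 = {{0,1,2,3,4,5}}
  π1 = {{0,1,3},{2},{4},{5}}
  π2 = {{0,1},{2},{3},{4},{5}}
stable after 3 split(s): 5 block(s)
class of 0: {0,1}; class of 1: {0,1}

Answer: BISIMILAR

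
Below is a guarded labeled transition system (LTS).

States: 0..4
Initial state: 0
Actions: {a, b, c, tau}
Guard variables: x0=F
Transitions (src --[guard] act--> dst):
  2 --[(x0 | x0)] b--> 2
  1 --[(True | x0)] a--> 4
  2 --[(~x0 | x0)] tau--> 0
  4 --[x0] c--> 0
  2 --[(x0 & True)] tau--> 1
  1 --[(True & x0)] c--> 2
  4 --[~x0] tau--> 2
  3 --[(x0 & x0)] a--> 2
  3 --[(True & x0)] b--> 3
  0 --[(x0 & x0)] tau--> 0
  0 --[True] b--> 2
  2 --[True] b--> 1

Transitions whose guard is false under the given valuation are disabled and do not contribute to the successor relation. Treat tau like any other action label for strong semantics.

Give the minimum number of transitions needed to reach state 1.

Answer: 2

Analysis:
BFS to 1:
  Layer 0: {0}
  Layer 1: {2}
  Layer 2: {1}
depth(1)=2, e.g. b·b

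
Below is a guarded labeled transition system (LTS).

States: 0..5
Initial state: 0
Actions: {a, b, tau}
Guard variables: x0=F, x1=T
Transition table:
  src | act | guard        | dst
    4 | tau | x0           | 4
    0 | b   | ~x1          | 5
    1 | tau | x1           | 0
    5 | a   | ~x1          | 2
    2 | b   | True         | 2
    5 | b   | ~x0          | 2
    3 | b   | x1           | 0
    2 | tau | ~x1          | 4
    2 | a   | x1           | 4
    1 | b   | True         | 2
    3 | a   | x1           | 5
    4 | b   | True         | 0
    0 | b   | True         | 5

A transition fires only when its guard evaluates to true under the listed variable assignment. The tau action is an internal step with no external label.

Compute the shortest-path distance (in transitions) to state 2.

Answer: 2

Trace:
Breadth-first toward 2:
  L0 = {0}
  L1 = {5}
  L2 = {2}
first hit 2 at d=2 via b·b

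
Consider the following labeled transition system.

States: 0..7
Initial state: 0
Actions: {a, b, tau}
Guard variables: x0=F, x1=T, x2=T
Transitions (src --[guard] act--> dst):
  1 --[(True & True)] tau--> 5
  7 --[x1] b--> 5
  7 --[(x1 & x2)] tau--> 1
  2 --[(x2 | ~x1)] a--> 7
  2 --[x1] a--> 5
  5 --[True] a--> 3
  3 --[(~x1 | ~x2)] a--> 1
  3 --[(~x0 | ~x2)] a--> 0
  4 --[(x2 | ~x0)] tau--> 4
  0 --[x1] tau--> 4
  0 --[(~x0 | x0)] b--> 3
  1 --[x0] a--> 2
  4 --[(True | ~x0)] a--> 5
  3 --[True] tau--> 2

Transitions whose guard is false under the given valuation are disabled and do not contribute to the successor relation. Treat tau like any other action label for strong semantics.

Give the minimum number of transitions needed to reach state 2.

Breadth-first toward 2:
  depth 0: {0}
  depth 1: {3,4}
  depth 2: {2,5}
depth(2)=2, e.g. b·tau

Answer: 2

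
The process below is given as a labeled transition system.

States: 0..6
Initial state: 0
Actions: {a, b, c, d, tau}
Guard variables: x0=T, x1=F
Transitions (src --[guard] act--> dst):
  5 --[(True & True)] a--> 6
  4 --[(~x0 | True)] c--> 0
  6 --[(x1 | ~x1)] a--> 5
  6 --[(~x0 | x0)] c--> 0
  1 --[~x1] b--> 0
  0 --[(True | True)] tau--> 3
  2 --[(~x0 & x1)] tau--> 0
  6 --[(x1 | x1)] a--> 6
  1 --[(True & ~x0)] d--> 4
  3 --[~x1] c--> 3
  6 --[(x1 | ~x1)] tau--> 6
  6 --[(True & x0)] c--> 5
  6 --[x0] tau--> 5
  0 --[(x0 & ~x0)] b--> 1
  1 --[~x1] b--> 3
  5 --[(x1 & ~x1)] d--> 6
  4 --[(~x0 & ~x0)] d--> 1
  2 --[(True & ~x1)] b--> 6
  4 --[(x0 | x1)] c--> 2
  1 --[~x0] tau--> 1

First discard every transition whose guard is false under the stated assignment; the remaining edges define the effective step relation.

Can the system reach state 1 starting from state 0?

Answer: UNREACHABLE

Working:
Guard filter leaves 13 enabled edge(s).
L0 = {0}
L1 = {3}  total {0,3}
Reach set: {0,3}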